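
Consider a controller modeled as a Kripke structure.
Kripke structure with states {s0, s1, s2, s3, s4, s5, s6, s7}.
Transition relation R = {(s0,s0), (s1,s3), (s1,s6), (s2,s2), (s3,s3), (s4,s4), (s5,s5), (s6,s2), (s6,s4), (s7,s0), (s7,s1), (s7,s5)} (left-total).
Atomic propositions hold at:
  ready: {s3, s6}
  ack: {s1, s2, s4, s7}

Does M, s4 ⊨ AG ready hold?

AG ready: greatest fixpoint, start Z0 = {s3, s6}, keep only states in Sat with every successor in Z. Z1 = {s3}; fixed.
Sat(AG ready) = {s3}
s4 ∉ Sat(AG ready) = {s3}, so the formula does not hold at s4.

No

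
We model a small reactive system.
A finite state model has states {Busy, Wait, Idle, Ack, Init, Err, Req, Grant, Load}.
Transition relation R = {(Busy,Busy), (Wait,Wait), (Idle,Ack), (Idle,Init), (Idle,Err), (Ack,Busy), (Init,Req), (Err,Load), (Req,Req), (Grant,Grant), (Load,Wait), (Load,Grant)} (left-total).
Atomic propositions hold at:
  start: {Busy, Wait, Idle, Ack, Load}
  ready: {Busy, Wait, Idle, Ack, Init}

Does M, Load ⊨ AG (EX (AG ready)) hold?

No

AG ready: greatest fixpoint, start Z0 = {Busy, Wait, Idle, Ack, Init}, keep only states in Sat with every successor in Z. Z1 = {Busy, Wait, Ack}; fixed.
Sat(AG ready) = {Busy, Wait, Ack}
Sat(EX (AG ready)) = {s : some successor in {Busy, Wait, Ack}} = {Busy, Wait, Idle, Ack, Load}
AG (EX (AG ready)): greatest fixpoint, start Z0 = {Busy, Wait, Idle, Ack, Load}, keep only states in Sat with every successor in Z. Z1 = {Busy, Wait, Ack}; fixed.
Sat(AG (EX (AG ready))) = {Busy, Wait, Ack}
Load ∉ Sat(AG (EX (AG ready))) = {Busy, Wait, Ack}, so the formula does not hold at Load.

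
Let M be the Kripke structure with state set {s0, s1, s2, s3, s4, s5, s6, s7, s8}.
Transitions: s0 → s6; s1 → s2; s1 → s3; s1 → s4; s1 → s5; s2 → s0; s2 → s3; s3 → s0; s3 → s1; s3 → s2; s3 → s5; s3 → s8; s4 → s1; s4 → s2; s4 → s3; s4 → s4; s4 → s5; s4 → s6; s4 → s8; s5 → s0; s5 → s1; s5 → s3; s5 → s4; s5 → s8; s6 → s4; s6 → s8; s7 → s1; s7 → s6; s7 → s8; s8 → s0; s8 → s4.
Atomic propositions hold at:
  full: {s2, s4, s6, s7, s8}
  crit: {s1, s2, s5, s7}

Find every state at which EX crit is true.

Sat(EX crit) = {s : some successor in {s1, s2, s5, s7}} = {s1, s3, s4, s5, s7}

{s1, s3, s4, s5, s7}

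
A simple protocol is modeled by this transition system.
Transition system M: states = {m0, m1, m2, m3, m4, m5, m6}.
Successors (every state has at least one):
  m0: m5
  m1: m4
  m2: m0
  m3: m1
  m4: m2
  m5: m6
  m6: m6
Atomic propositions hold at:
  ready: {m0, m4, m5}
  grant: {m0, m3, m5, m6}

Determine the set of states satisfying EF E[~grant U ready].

Sat(~grant) = {m1, m2, m4}
E[~grant U ready]: least fixpoint, start Z0 = Sat(ready) = {m0, m4, m5}, add states in Sat(~grant) with some successor in Z. Z1 = {m0, m1, m2, m4, m5}; fixed.
Sat(E[~grant U ready]) = {m0, m1, m2, m4, m5}
EF E[~grant U ready]: least fixpoint, start Z0 = {m0, m1, m2, m4, m5}, add states with some successor in Z. Z1 = {m0, m1, m2, m3, m4, m5}; fixed.
Sat(EF E[~grant U ready]) = {m0, m1, m2, m3, m4, m5}

{m0, m1, m2, m3, m4, m5}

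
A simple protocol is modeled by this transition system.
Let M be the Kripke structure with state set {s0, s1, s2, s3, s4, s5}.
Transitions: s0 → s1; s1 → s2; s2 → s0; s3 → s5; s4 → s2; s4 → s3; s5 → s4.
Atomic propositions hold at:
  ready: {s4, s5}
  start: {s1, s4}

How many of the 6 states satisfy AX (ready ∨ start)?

3

Sat(ready ∨ start) = {s1, s4, s5}
Sat(AX (ready ∨ start)) = {s : every successor in {s1, s4, s5}} = {s0, s3, s5}
|Sat(AX (ready ∨ start))| = |{s0, s3, s5}| = 3.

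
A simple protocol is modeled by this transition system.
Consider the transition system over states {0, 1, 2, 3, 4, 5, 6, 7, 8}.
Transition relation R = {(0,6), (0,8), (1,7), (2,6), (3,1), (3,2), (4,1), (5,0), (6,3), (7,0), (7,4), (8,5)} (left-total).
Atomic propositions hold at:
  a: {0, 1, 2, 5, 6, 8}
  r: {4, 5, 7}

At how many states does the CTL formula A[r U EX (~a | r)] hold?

5

Sat(~a) = {3, 4, 7}
Sat(~a | r) = {3, 4, 5, 7}
Sat(EX (~a | r)) = {s : some successor in {3, 4, 5, 7}} = {1, 6, 7, 8}
A[r U EX (~a | r)]: least fixpoint, start Z0 = Sat(EX (~a | r)) = {1, 6, 7, 8}, add states in Sat(r) with every successor in Z. Z1 = {1, 4, 6, 7, 8}; fixed.
Sat(A[r U EX (~a | r)]) = {1, 4, 6, 7, 8}
|Sat(A[r U EX (~a | r)])| = |{1, 4, 6, 7, 8}| = 5.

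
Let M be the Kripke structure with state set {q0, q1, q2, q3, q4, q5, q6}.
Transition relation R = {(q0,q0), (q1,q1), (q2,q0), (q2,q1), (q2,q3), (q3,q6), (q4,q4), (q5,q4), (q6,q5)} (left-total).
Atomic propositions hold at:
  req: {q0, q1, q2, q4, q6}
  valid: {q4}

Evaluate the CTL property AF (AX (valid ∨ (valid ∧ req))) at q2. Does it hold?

No

Sat(valid ∧ req) = {q4}
Sat(valid ∨ (valid ∧ req)) = {q4}
Sat(AX (valid ∨ (valid ∧ req))) = {s : every successor in {q4}} = {q4, q5}
AF (AX (valid ∨ (valid ∧ req))): least fixpoint, start Z0 = {q4, q5}, add states with every successor in Z. Z1 = {q4, q5, q6}; Z2 = {q3, q4, q5, q6}; fixed.
Sat(AF (AX (valid ∨ (valid ∧ req)))) = {q3, q4, q5, q6}
q2 ∉ Sat(AF (AX (valid ∨ (valid ∧ req)))) = {q3, q4, q5, q6}, so the formula does not hold at q2.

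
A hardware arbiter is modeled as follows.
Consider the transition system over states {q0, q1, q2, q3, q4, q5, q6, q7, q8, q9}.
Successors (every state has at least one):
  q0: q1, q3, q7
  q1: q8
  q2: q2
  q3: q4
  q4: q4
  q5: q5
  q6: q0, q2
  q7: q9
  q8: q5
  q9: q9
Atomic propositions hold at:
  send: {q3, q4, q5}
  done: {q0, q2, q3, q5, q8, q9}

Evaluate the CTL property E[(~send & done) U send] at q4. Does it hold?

Sat(~send) = {q0, q1, q2, q6, q7, q8, q9}
Sat(~send & done) = {q0, q2, q8, q9}
E[(~send & done) U send]: least fixpoint, start Z0 = Sat(send) = {q3, q4, q5}, add states in Sat(~send & done) with some successor in Z. Z1 = {q0, q3, q4, q5, q8}; fixed.
Sat(E[(~send & done) U send]) = {q0, q3, q4, q5, q8}
q4 ∈ Sat(E[(~send & done) U send]) = {q0, q3, q4, q5, q8}, so the formula holds at q4.

Yes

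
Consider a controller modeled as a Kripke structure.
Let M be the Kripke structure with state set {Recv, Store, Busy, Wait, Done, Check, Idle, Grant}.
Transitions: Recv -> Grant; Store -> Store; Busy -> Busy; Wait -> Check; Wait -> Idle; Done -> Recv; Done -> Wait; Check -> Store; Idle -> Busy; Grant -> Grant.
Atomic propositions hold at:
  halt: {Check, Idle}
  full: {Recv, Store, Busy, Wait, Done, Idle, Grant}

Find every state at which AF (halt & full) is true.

{Idle}

Sat(halt & full) = {Idle}
AF (halt & full): least fixpoint, start Z0 = {Idle}, add states with every successor in Z. Already a fixed point.
Sat(AF (halt & full)) = {Idle}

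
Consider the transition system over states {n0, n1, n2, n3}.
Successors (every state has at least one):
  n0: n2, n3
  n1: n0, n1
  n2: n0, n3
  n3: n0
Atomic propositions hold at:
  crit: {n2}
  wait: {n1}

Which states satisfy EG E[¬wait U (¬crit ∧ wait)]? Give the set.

{n1}

Sat(¬wait) = {n0, n2, n3}
Sat(¬crit) = {n0, n1, n3}
Sat(¬crit ∧ wait) = {n1}
E[¬wait U (¬crit ∧ wait)]: least fixpoint, start Z0 = Sat((¬crit ∧ wait)) = {n1}, add states in Sat(¬wait) with some successor in Z. Already a fixed point.
Sat(E[¬wait U (¬crit ∧ wait)]) = {n1}
EG E[¬wait U (¬crit ∧ wait)]: greatest fixpoint, start Z0 = {n1}, keep only states in Sat with some successor in Z. Already a fixed point.
Sat(EG E[¬wait U (¬crit ∧ wait)]) = {n1}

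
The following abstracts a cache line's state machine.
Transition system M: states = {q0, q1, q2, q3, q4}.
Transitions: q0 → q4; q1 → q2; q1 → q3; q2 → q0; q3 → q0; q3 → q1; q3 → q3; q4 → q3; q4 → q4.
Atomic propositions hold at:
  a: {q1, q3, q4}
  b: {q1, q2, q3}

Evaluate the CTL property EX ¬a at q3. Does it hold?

Yes

Sat(¬a) = {q0, q2}
Sat(EX ¬a) = {s : some successor in {q0, q2}} = {q1, q2, q3}
q3 ∈ Sat(EX ¬a) = {q1, q2, q3}, so the formula holds at q3.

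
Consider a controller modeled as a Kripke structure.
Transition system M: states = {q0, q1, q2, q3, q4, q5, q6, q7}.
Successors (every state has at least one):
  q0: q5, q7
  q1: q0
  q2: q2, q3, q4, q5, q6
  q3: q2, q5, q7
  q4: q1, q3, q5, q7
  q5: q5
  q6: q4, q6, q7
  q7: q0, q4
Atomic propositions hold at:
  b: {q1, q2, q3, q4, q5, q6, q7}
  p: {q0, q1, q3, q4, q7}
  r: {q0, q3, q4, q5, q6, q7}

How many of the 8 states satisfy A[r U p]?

5

A[r U p]: least fixpoint, start Z0 = Sat(p) = {q0, q1, q3, q4, q7}, add states in Sat(r) with every successor in Z. Already a fixed point.
Sat(A[r U p]) = {q0, q1, q3, q4, q7}
|Sat(A[r U p])| = |{q0, q1, q3, q4, q7}| = 5.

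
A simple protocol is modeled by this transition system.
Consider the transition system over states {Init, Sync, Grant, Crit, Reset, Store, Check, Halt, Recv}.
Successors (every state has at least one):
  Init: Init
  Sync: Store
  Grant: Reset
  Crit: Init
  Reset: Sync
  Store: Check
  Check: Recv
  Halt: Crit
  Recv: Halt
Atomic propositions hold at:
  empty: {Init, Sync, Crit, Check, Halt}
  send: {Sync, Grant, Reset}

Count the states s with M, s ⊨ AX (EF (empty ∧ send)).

Sat(empty ∧ send) = {Sync}
EF (empty ∧ send): least fixpoint, start Z0 = {Sync}, add states with some successor in Z. Z1 = {Sync, Reset}; Z2 = {Sync, Grant, Reset}; fixed.
Sat(EF (empty ∧ send)) = {Sync, Grant, Reset}
Sat(AX (EF (empty ∧ send))) = {s : every successor in {Sync, Grant, Reset}} = {Grant, Reset}
|Sat(AX (EF (empty ∧ send)))| = |{Grant, Reset}| = 2.

2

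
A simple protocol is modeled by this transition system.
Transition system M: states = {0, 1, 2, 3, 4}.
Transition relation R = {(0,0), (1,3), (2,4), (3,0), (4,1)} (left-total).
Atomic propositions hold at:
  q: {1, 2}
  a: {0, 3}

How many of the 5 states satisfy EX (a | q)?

Sat(a | q) = {0, 1, 2, 3}
Sat(EX (a | q)) = {s : some successor in {0, 1, 2, 3}} = {0, 1, 3, 4}
|Sat(EX (a | q))| = |{0, 1, 3, 4}| = 4.

4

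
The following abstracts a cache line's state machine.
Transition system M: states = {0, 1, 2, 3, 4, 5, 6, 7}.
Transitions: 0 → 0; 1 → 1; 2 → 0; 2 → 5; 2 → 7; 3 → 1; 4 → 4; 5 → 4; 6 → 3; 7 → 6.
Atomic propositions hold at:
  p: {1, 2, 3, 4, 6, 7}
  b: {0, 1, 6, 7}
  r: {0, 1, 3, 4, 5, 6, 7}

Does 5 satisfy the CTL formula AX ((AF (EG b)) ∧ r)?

EG b: greatest fixpoint, start Z0 = {0, 1, 6, 7}, keep only states in Sat with some successor in Z. Z1 = {0, 1, 7}; Z2 = {0, 1}; fixed.
Sat(EG b) = {0, 1}
AF (EG b): least fixpoint, start Z0 = {0, 1}, add states with every successor in Z. Z1 = {0, 1, 3}; Z2 = {0, 1, 3, 6}; Z3 = {0, 1, 3, 6, 7}; fixed.
Sat(AF (EG b)) = {0, 1, 3, 6, 7}
Sat((AF (EG b)) ∧ r) = {0, 1, 3, 6, 7}
Sat(AX ((AF (EG b)) ∧ r)) = {s : every successor in {0, 1, 3, 6, 7}} = {0, 1, 3, 6, 7}
5 ∉ Sat(AX ((AF (EG b)) ∧ r)) = {0, 1, 3, 6, 7}, so the formula does not hold at 5.

No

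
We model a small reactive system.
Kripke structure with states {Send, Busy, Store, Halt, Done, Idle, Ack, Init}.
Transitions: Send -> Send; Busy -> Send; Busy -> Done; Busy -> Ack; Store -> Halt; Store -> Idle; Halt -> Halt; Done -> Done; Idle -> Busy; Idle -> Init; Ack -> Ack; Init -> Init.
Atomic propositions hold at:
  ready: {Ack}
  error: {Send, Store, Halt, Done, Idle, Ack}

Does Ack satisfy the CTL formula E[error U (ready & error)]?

Yes

Sat(ready & error) = {Ack}
E[error U (ready & error)]: least fixpoint, start Z0 = Sat((ready & error)) = {Ack}, add states in Sat(error) with some successor in Z. Already a fixed point.
Sat(E[error U (ready & error)]) = {Ack}
Ack ∈ Sat(E[error U (ready & error)]) = {Ack}, so the formula holds at Ack.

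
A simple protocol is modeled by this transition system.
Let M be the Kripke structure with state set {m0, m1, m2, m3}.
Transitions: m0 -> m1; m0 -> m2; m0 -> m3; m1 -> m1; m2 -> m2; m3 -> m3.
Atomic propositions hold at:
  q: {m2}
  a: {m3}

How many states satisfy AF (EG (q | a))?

2

Sat(q | a) = {m2, m3}
EG (q | a): greatest fixpoint, start Z0 = {m2, m3}, keep only states in Sat with some successor in Z. Already a fixed point.
Sat(EG (q | a)) = {m2, m3}
AF (EG (q | a)): least fixpoint, start Z0 = {m2, m3}, add states with every successor in Z. Already a fixed point.
Sat(AF (EG (q | a))) = {m2, m3}
|Sat(AF (EG (q | a)))| = |{m2, m3}| = 2.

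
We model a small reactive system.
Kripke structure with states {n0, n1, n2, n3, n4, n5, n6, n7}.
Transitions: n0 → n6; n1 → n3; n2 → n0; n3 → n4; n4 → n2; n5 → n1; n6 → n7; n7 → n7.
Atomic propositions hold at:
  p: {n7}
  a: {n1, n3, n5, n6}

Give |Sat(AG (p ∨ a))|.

2

Sat(p ∨ a) = {n1, n3, n5, n6, n7}
AG (p ∨ a): greatest fixpoint, start Z0 = {n1, n3, n5, n6, n7}, keep only states in Sat with every successor in Z. Z1 = {n1, n5, n6, n7}; Z2 = {n5, n6, n7}; Z3 = {n6, n7}; fixed.
Sat(AG (p ∨ a)) = {n6, n7}
|Sat(AG (p ∨ a))| = |{n6, n7}| = 2.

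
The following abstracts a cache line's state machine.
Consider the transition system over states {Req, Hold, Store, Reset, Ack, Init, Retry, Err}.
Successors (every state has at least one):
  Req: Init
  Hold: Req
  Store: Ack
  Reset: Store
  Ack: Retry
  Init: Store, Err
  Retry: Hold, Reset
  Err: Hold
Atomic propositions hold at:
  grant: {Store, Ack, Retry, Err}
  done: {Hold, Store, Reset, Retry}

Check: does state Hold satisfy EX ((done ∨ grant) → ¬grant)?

Sat(done ∨ grant) = {Hold, Store, Reset, Ack, Retry, Err}
Sat(¬grant) = {Req, Hold, Reset, Init}
Sat((done ∨ grant) → ¬grant) = {Req, Hold, Reset, Init}
Sat(EX ((done ∨ grant) → ¬grant)) = {s : some successor in {Req, Hold, Reset, Init}} = {Req, Hold, Retry, Err}
Hold ∈ Sat(EX ((done ∨ grant) → ¬grant)) = {Req, Hold, Retry, Err}, so the formula holds at Hold.

Yes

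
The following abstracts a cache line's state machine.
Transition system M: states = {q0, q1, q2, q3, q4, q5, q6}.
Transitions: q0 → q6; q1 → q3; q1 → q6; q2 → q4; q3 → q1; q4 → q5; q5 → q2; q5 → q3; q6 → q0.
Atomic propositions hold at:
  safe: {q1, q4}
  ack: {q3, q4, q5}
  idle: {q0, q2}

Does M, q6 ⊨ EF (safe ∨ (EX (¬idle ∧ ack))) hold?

Sat(¬idle) = {q1, q3, q4, q5, q6}
Sat(¬idle ∧ ack) = {q3, q4, q5}
Sat(EX (¬idle ∧ ack)) = {s : some successor in {q3, q4, q5}} = {q1, q2, q4, q5}
Sat(safe ∨ (EX (¬idle ∧ ack))) = {q1, q2, q4, q5}
EF (safe ∨ (EX (¬idle ∧ ack))): least fixpoint, start Z0 = {q1, q2, q4, q5}, add states with some successor in Z. Z1 = {q1, q2, q3, q4, q5}; fixed.
Sat(EF (safe ∨ (EX (¬idle ∧ ack)))) = {q1, q2, q3, q4, q5}
q6 ∉ Sat(EF (safe ∨ (EX (¬idle ∧ ack)))) = {q1, q2, q3, q4, q5}, so the formula does not hold at q6.

No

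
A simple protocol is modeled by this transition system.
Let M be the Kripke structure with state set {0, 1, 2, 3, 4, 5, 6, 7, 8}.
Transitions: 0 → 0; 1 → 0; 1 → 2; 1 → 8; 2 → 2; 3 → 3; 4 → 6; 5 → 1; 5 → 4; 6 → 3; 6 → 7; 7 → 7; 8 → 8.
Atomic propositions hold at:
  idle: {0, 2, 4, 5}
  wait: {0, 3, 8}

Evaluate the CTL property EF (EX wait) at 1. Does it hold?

Yes

Sat(EX wait) = {s : some successor in {0, 3, 8}} = {0, 1, 3, 6, 8}
EF (EX wait): least fixpoint, start Z0 = {0, 1, 3, 6, 8}, add states with some successor in Z. Z1 = {0, 1, 3, 4, 5, 6, 8}; fixed.
Sat(EF (EX wait)) = {0, 1, 3, 4, 5, 6, 8}
1 ∈ Sat(EF (EX wait)) = {0, 1, 3, 4, 5, 6, 8}, so the formula holds at 1.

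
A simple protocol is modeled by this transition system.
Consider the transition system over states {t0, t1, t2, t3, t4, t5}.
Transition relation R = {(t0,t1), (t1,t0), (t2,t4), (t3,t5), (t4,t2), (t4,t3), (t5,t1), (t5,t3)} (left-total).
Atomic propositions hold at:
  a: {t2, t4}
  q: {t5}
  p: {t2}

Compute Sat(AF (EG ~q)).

Sat(~q) = {t0, t1, t2, t3, t4}
EG ~q: greatest fixpoint, start Z0 = {t0, t1, t2, t3, t4}, keep only states in Sat with some successor in Z. Z1 = {t0, t1, t2, t4}; fixed.
Sat(EG ~q) = {t0, t1, t2, t4}
AF (EG ~q): least fixpoint, start Z0 = {t0, t1, t2, t4}, add states with every successor in Z. Already a fixed point.
Sat(AF (EG ~q)) = {t0, t1, t2, t4}

{t0, t1, t2, t4}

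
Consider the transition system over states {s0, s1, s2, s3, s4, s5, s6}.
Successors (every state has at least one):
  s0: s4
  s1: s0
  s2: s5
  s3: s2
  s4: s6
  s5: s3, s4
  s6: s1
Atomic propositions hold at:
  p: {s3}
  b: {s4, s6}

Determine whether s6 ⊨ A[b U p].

A[b U p]: least fixpoint, start Z0 = Sat(p) = {s3}, add states in Sat(b) with every successor in Z. Already a fixed point.
Sat(A[b U p]) = {s3}
s6 ∉ Sat(A[b U p]) = {s3}, so the formula does not hold at s6.

No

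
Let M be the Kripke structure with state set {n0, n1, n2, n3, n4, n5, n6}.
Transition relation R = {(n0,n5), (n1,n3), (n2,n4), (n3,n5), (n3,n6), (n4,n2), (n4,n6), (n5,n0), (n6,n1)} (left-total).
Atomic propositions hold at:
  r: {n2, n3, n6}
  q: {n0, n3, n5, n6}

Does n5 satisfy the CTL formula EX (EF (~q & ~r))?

Sat(~q) = {n1, n2, n4}
Sat(~r) = {n0, n1, n4, n5}
Sat(~q & ~r) = {n1, n4}
EF (~q & ~r): least fixpoint, start Z0 = {n1, n4}, add states with some successor in Z. Z1 = {n1, n2, n4, n6}; Z2 = {n1, n2, n3, n4, n6}; fixed.
Sat(EF (~q & ~r)) = {n1, n2, n3, n4, n6}
Sat(EX (EF (~q & ~r))) = {s : some successor in {n1, n2, n3, n4, n6}} = {n1, n2, n3, n4, n6}
n5 ∉ Sat(EX (EF (~q & ~r))) = {n1, n2, n3, n4, n6}, so the formula does not hold at n5.

No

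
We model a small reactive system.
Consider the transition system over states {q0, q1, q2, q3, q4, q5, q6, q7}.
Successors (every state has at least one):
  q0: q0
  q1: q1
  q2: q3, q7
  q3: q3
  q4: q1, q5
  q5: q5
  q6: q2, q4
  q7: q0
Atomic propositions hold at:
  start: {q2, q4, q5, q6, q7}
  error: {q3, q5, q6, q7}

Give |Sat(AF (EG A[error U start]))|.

A[error U start]: least fixpoint, start Z0 = Sat(start) = {q2, q4, q5, q6, q7}, add states in Sat(error) with every successor in Z. Already a fixed point.
Sat(A[error U start]) = {q2, q4, q5, q6, q7}
EG A[error U start]: greatest fixpoint, start Z0 = {q2, q4, q5, q6, q7}, keep only states in Sat with some successor in Z. Z1 = {q2, q4, q5, q6}; Z2 = {q4, q5, q6}; fixed.
Sat(EG A[error U start]) = {q4, q5, q6}
AF (EG A[error U start]): least fixpoint, start Z0 = {q4, q5, q6}, add states with every successor in Z. Already a fixed point.
Sat(AF (EG A[error U start])) = {q4, q5, q6}
|Sat(AF (EG A[error U start]))| = |{q4, q5, q6}| = 3.

3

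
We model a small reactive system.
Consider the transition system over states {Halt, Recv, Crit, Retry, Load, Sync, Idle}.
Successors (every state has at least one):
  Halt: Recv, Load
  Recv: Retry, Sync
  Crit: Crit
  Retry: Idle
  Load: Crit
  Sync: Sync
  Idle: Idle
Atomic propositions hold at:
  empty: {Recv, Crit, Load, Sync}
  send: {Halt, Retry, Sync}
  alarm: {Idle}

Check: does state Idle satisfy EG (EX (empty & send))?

No

Sat(empty & send) = {Sync}
Sat(EX (empty & send)) = {s : some successor in {Sync}} = {Recv, Sync}
EG (EX (empty & send)): greatest fixpoint, start Z0 = {Recv, Sync}, keep only states in Sat with some successor in Z. Already a fixed point.
Sat(EG (EX (empty & send))) = {Recv, Sync}
Idle ∉ Sat(EG (EX (empty & send))) = {Recv, Sync}, so the formula does not hold at Idle.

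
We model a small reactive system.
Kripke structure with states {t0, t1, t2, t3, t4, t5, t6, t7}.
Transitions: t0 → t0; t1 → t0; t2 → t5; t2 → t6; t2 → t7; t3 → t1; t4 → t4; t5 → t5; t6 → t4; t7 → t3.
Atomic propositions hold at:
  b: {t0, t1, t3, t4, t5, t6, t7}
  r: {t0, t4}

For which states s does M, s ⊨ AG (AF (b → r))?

Sat(b → r) = {t0, t2, t4}
AF (b → r): least fixpoint, start Z0 = {t0, t2, t4}, add states with every successor in Z. Z1 = {t0, t1, t2, t4, t6}; Z2 = {t0, t1, t2, t3, t4, t6}; Z3 = {t0, t1, t2, t3, t4, t6, t7}; fixed.
Sat(AF (b → r)) = {t0, t1, t2, t3, t4, t6, t7}
AG (AF (b → r)): greatest fixpoint, start Z0 = {t0, t1, t2, t3, t4, t6, t7}, keep only states in Sat with every successor in Z. Z1 = {t0, t1, t3, t4, t6, t7}; fixed.
Sat(AG (AF (b → r))) = {t0, t1, t3, t4, t6, t7}

{t0, t1, t3, t4, t6, t7}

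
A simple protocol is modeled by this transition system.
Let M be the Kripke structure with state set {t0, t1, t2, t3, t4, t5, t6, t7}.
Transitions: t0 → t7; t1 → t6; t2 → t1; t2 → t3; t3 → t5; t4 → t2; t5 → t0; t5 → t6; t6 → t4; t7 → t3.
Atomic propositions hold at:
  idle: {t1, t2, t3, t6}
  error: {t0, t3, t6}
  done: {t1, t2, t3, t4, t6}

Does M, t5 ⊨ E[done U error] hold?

No

E[done U error]: least fixpoint, start Z0 = Sat(error) = {t0, t3, t6}, add states in Sat(done) with some successor in Z. Z1 = {t0, t1, t2, t3, t6}; Z2 = {t0, t1, t2, t3, t4, t6}; fixed.
Sat(E[done U error]) = {t0, t1, t2, t3, t4, t6}
t5 ∉ Sat(E[done U error]) = {t0, t1, t2, t3, t4, t6}, so the formula does not hold at t5.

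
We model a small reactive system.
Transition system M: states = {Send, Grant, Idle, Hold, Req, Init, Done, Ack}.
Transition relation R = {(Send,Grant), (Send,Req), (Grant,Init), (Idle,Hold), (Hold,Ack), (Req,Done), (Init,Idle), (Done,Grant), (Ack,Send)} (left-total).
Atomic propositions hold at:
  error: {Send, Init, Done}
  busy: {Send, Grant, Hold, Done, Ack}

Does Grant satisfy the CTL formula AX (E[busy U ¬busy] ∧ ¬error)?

Sat(¬busy) = {Idle, Req, Init}
E[busy U ¬busy]: least fixpoint, start Z0 = Sat(¬busy) = {Idle, Req, Init}, add states in Sat(busy) with some successor in Z. Z1 = {Send, Grant, Idle, Req, Init}; Z2 = {Send, Grant, Idle, Req, Init, Done, Ack}; Z3 = {Send, Grant, Idle, Hold, Req, Init, Done, Ack}; fixed.
Sat(E[busy U ¬busy]) = {Send, Grant, Idle, Hold, Req, Init, Done, Ack}
Sat(¬error) = {Grant, Idle, Hold, Req, Ack}
Sat(E[busy U ¬busy] ∧ ¬error) = {Grant, Idle, Hold, Req, Ack}
Sat(AX (E[busy U ¬busy] ∧ ¬error)) = {s : every successor in {Grant, Idle, Hold, Req, Ack}} = {Send, Idle, Hold, Init, Done}
Grant ∉ Sat(AX (E[busy U ¬busy] ∧ ¬error)) = {Send, Idle, Hold, Init, Done}, so the formula does not hold at Grant.

No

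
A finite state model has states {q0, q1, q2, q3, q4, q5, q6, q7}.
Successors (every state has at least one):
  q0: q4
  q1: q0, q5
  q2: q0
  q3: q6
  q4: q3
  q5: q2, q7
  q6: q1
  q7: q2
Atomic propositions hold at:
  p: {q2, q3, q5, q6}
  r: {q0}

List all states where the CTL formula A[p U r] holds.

{q0, q2}

A[p U r]: least fixpoint, start Z0 = Sat(r) = {q0}, add states in Sat(p) with every successor in Z. Z1 = {q0, q2}; fixed.
Sat(A[p U r]) = {q0, q2}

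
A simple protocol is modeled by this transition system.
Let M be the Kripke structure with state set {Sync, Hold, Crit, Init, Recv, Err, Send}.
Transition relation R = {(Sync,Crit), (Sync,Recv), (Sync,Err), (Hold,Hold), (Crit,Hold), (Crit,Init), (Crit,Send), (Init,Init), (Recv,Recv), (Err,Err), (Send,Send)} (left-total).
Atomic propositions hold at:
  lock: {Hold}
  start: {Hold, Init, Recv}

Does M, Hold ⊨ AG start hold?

AG start: greatest fixpoint, start Z0 = {Hold, Init, Recv}, keep only states in Sat with every successor in Z. Already a fixed point.
Sat(AG start) = {Hold, Init, Recv}
Hold ∈ Sat(AG start) = {Hold, Init, Recv}, so the formula holds at Hold.

Yes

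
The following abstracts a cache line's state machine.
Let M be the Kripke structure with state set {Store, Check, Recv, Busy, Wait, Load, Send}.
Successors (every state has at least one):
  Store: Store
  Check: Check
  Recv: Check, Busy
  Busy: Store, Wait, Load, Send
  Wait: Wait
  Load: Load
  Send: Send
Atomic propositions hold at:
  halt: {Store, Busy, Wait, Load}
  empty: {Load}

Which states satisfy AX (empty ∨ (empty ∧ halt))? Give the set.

Sat(empty ∧ halt) = {Load}
Sat(empty ∨ (empty ∧ halt)) = {Load}
Sat(AX (empty ∨ (empty ∧ halt))) = {s : every successor in {Load}} = {Load}

{Load}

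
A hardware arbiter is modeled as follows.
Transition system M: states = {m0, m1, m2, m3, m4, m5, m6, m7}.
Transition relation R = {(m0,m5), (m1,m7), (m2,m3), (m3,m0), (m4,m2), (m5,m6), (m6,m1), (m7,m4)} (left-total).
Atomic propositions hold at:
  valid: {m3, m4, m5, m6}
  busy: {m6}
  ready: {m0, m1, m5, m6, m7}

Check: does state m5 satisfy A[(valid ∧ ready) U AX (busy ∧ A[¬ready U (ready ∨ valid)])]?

Yes

Sat(valid ∧ ready) = {m5, m6}
Sat(¬ready) = {m2, m3, m4}
Sat(ready ∨ valid) = {m0, m1, m3, m4, m5, m6, m7}
A[¬ready U (ready ∨ valid)]: least fixpoint, start Z0 = Sat((ready ∨ valid)) = {m0, m1, m3, m4, m5, m6, m7}, add states in Sat(¬ready) with every successor in Z. Z1 = {m0, m1, m2, m3, m4, m5, m6, m7}; fixed.
Sat(A[¬ready U (ready ∨ valid)]) = {m0, m1, m2, m3, m4, m5, m6, m7}
Sat(busy ∧ A[¬ready U (ready ∨ valid)]) = {m6}
Sat(AX (busy ∧ A[¬ready U (ready ∨ valid)])) = {s : every successor in {m6}} = {m5}
A[(valid ∧ ready) U AX (busy ∧ A[¬ready U (ready ∨ valid)])]: least fixpoint, start Z0 = Sat(AX (busy ∧ A[¬ready U (ready ∨ valid)])) = {m5}, add states in Sat(valid ∧ ready) with every successor in Z. Already a fixed point.
Sat(A[(valid ∧ ready) U AX (busy ∧ A[¬ready U (ready ∨ valid)])]) = {m5}
m5 ∈ Sat(A[(valid ∧ ready) U AX (busy ∧ A[¬ready U (ready ∨ valid)])]) = {m5}, so the formula holds at m5.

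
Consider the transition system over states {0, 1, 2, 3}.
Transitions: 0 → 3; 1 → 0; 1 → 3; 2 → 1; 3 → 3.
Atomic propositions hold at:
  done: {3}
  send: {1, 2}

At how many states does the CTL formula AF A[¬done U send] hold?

2

Sat(¬done) = {0, 1, 2}
A[¬done U send]: least fixpoint, start Z0 = Sat(send) = {1, 2}, add states in Sat(¬done) with every successor in Z. Already a fixed point.
Sat(A[¬done U send]) = {1, 2}
AF A[¬done U send]: least fixpoint, start Z0 = {1, 2}, add states with every successor in Z. Already a fixed point.
Sat(AF A[¬done U send]) = {1, 2}
|Sat(AF A[¬done U send])| = |{1, 2}| = 2.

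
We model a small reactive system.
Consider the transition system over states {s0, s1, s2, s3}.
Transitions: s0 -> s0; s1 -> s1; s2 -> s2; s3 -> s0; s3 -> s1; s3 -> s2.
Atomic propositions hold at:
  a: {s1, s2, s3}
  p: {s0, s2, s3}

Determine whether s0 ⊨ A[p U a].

No

A[p U a]: least fixpoint, start Z0 = Sat(a) = {s1, s2, s3}, add states in Sat(p) with every successor in Z. Already a fixed point.
Sat(A[p U a]) = {s1, s2, s3}
s0 ∉ Sat(A[p U a]) = {s1, s2, s3}, so the formula does not hold at s0.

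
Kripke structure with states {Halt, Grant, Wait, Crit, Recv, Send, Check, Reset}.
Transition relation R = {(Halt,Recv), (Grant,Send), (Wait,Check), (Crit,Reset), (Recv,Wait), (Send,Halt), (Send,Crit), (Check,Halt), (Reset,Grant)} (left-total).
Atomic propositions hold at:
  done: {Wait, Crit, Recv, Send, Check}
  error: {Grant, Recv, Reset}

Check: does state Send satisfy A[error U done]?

Yes

A[error U done]: least fixpoint, start Z0 = Sat(done) = {Wait, Crit, Recv, Send, Check}, add states in Sat(error) with every successor in Z. Z1 = {Grant, Wait, Crit, Recv, Send, Check}; Z2 = {Grant, Wait, Crit, Recv, Send, Check, Reset}; fixed.
Sat(A[error U done]) = {Grant, Wait, Crit, Recv, Send, Check, Reset}
Send ∈ Sat(A[error U done]) = {Grant, Wait, Crit, Recv, Send, Check, Reset}, so the formula holds at Send.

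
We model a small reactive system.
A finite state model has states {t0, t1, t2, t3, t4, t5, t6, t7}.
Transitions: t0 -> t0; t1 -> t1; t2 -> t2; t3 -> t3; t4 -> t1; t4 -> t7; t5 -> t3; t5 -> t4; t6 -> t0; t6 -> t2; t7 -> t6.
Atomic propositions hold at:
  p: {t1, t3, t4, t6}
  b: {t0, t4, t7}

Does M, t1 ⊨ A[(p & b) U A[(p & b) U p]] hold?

Yes

Sat(p & b) = {t4}
A[(p & b) U p]: least fixpoint, start Z0 = Sat(p) = {t1, t3, t4, t6}, add states in Sat(p & b) with every successor in Z. Already a fixed point.
Sat(A[(p & b) U p]) = {t1, t3, t4, t6}
A[(p & b) U A[(p & b) U p]]: least fixpoint, start Z0 = Sat(A[(p & b) U p]) = {t1, t3, t4, t6}, add states in Sat(p & b) with every successor in Z. Already a fixed point.
Sat(A[(p & b) U A[(p & b) U p]]) = {t1, t3, t4, t6}
t1 ∈ Sat(A[(p & b) U A[(p & b) U p]]) = {t1, t3, t4, t6}, so the formula holds at t1.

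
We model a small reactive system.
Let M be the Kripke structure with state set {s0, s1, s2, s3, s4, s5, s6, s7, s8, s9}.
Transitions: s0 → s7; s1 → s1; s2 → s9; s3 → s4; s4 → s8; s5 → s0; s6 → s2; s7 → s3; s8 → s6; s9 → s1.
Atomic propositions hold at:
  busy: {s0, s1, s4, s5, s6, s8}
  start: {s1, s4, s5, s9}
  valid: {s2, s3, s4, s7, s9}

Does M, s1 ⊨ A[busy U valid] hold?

A[busy U valid]: least fixpoint, start Z0 = Sat(valid) = {s2, s3, s4, s7, s9}, add states in Sat(busy) with every successor in Z. Z1 = {s0, s2, s3, s4, s6, s7, s9}; Z2 = {s0, s2, s3, s4, s5, s6, s7, s8, s9}; fixed.
Sat(A[busy U valid]) = {s0, s2, s3, s4, s5, s6, s7, s8, s9}
s1 ∉ Sat(A[busy U valid]) = {s0, s2, s3, s4, s5, s6, s7, s8, s9}, so the formula does not hold at s1.

No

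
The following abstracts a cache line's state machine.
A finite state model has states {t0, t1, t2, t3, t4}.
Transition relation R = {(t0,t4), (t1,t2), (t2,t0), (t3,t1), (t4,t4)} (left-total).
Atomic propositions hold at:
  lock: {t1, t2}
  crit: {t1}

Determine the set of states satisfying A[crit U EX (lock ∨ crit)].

Sat(lock ∨ crit) = {t1, t2}
Sat(EX (lock ∨ crit)) = {s : some successor in {t1, t2}} = {t1, t3}
A[crit U EX (lock ∨ crit)]: least fixpoint, start Z0 = Sat(EX (lock ∨ crit)) = {t1, t3}, add states in Sat(crit) with every successor in Z. Already a fixed point.
Sat(A[crit U EX (lock ∨ crit)]) = {t1, t3}

{t1, t3}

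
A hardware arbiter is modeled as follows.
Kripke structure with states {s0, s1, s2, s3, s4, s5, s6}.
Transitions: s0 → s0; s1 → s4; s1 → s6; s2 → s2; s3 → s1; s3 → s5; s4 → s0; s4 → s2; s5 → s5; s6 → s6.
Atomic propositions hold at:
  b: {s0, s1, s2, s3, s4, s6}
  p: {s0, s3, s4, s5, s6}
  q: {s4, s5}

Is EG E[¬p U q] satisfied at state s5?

Sat(¬p) = {s1, s2}
E[¬p U q]: least fixpoint, start Z0 = Sat(q) = {s4, s5}, add states in Sat(¬p) with some successor in Z. Z1 = {s1, s4, s5}; fixed.
Sat(E[¬p U q]) = {s1, s4, s5}
EG E[¬p U q]: greatest fixpoint, start Z0 = {s1, s4, s5}, keep only states in Sat with some successor in Z. Z1 = {s1, s5}; Z2 = {s5}; fixed.
Sat(EG E[¬p U q]) = {s5}
s5 ∈ Sat(EG E[¬p U q]) = {s5}, so the formula holds at s5.

Yes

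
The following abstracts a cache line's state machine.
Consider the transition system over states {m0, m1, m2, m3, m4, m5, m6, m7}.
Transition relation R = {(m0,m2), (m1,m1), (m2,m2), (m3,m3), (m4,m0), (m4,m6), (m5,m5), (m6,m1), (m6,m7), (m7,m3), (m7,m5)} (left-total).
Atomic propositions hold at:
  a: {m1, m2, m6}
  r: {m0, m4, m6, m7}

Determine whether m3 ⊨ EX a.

Sat(EX a) = {s : some successor in {m1, m2, m6}} = {m0, m1, m2, m4, m6}
m3 ∉ Sat(EX a) = {m0, m1, m2, m4, m6}, so the formula does not hold at m3.

No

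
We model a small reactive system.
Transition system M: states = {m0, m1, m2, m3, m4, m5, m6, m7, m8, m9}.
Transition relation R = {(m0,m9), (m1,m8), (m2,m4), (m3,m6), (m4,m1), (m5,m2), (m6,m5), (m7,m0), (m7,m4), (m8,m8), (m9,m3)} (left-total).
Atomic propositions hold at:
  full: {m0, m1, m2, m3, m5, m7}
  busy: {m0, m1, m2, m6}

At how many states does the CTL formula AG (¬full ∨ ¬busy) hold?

1

Sat(¬full) = {m4, m6, m8, m9}
Sat(¬busy) = {m3, m4, m5, m7, m8, m9}
Sat(¬full ∨ ¬busy) = {m3, m4, m5, m6, m7, m8, m9}
AG (¬full ∨ ¬busy): greatest fixpoint, start Z0 = {m3, m4, m5, m6, m7, m8, m9}, keep only states in Sat with every successor in Z. Z1 = {m3, m6, m8, m9}; Z2 = {m3, m8, m9}; Z3 = {m8, m9}; Z4 = {m8}; fixed.
Sat(AG (¬full ∨ ¬busy)) = {m8}
|Sat(AG (¬full ∨ ¬busy))| = |{m8}| = 1.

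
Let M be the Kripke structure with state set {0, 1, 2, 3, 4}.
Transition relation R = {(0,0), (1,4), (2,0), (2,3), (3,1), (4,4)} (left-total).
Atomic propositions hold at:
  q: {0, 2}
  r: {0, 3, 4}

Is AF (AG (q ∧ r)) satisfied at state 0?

Sat(q ∧ r) = {0}
AG (q ∧ r): greatest fixpoint, start Z0 = {0}, keep only states in Sat with every successor in Z. Already a fixed point.
Sat(AG (q ∧ r)) = {0}
AF (AG (q ∧ r)): least fixpoint, start Z0 = {0}, add states with every successor in Z. Already a fixed point.
Sat(AF (AG (q ∧ r))) = {0}
0 ∈ Sat(AF (AG (q ∧ r))) = {0}, so the formula holds at 0.

Yes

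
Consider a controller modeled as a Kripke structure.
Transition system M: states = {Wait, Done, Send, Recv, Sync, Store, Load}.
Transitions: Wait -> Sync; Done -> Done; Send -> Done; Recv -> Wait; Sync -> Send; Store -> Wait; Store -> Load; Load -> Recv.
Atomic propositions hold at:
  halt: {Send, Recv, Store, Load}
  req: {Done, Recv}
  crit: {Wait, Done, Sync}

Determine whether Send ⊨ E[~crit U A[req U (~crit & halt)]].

Sat(~crit) = {Send, Recv, Store, Load}
Sat(~crit & halt) = {Send, Recv, Store, Load}
A[req U (~crit & halt)]: least fixpoint, start Z0 = Sat((~crit & halt)) = {Send, Recv, Store, Load}, add states in Sat(req) with every successor in Z. Already a fixed point.
Sat(A[req U (~crit & halt)]) = {Send, Recv, Store, Load}
E[~crit U A[req U (~crit & halt)]]: least fixpoint, start Z0 = Sat(A[req U (~crit & halt)]) = {Send, Recv, Store, Load}, add states in Sat(~crit) with some successor in Z. Already a fixed point.
Sat(E[~crit U A[req U (~crit & halt)]]) = {Send, Recv, Store, Load}
Send ∈ Sat(E[~crit U A[req U (~crit & halt)]]) = {Send, Recv, Store, Load}, so the formula holds at Send.

Yes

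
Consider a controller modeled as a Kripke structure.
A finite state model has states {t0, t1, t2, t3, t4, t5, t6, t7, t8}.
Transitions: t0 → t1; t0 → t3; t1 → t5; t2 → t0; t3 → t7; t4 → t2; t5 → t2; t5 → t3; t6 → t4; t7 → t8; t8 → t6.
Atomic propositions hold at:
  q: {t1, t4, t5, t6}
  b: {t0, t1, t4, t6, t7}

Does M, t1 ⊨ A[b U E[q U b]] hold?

E[q U b]: least fixpoint, start Z0 = Sat(b) = {t0, t1, t4, t6, t7}, add states in Sat(q) with some successor in Z. Already a fixed point.
Sat(E[q U b]) = {t0, t1, t4, t6, t7}
A[b U E[q U b]]: least fixpoint, start Z0 = Sat(E[q U b]) = {t0, t1, t4, t6, t7}, add states in Sat(b) with every successor in Z. Already a fixed point.
Sat(A[b U E[q U b]]) = {t0, t1, t4, t6, t7}
t1 ∈ Sat(A[b U E[q U b]]) = {t0, t1, t4, t6, t7}, so the formula holds at t1.

Yes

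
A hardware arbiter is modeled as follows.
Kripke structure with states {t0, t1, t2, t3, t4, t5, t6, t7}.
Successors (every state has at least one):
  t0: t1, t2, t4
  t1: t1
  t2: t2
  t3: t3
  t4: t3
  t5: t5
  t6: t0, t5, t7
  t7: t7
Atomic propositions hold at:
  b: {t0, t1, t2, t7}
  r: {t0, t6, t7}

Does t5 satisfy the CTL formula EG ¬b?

Yes

Sat(¬b) = {t3, t4, t5, t6}
EG ¬b: greatest fixpoint, start Z0 = {t3, t4, t5, t6}, keep only states in Sat with some successor in Z. Already a fixed point.
Sat(EG ¬b) = {t3, t4, t5, t6}
t5 ∈ Sat(EG ¬b) = {t3, t4, t5, t6}, so the formula holds at t5.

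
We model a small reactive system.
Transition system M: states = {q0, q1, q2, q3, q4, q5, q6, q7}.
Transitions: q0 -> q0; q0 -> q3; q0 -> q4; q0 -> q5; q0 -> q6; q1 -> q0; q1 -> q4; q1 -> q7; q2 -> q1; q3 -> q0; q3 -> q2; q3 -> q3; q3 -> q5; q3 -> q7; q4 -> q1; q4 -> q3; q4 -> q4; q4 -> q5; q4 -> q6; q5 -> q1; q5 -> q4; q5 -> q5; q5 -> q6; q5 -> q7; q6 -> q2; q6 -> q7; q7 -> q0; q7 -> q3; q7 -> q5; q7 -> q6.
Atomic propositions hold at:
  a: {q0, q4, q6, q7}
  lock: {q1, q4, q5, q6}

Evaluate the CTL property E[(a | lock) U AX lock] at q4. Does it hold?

Yes

Sat(a | lock) = {q0, q1, q4, q5, q6, q7}
Sat(AX lock) = {s : every successor in {q1, q4, q5, q6}} = {q2}
E[(a | lock) U AX lock]: least fixpoint, start Z0 = Sat(AX lock) = {q2}, add states in Sat(a | lock) with some successor in Z. Z1 = {q2, q6}; Z2 = {q0, q2, q4, q5, q6, q7}; Z3 = {q0, q1, q2, q4, q5, q6, q7}; fixed.
Sat(E[(a | lock) U AX lock]) = {q0, q1, q2, q4, q5, q6, q7}
q4 ∈ Sat(E[(a | lock) U AX lock]) = {q0, q1, q2, q4, q5, q6, q7}, so the formula holds at q4.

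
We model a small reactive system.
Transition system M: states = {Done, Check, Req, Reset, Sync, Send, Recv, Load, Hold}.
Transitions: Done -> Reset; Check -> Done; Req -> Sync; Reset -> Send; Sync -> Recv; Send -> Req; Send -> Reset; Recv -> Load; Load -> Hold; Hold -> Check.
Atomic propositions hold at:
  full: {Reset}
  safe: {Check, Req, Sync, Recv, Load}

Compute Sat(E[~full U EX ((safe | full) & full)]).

{Done, Check, Req, Sync, Send, Recv, Load, Hold}

Sat(~full) = {Done, Check, Req, Sync, Send, Recv, Load, Hold}
Sat(safe | full) = {Check, Req, Reset, Sync, Recv, Load}
Sat((safe | full) & full) = {Reset}
Sat(EX ((safe | full) & full)) = {s : some successor in {Reset}} = {Done, Send}
E[~full U EX ((safe | full) & full)]: least fixpoint, start Z0 = Sat(EX ((safe | full) & full)) = {Done, Send}, add states in Sat(~full) with some successor in Z. Z1 = {Done, Check, Send}; Z2 = {Done, Check, Send, Hold}; Z3 = {Done, Check, Send, Load, Hold}; Z4 = {Done, Check, Send, Recv, Load, Hold}; Z5 = {Done, Check, Sync, Send, Recv, Load, Hold}; Z6 = {Done, Check, Req, Sync, Send, Recv, Load, Hold}; fixed.
Sat(E[~full U EX ((safe | full) & full)]) = {Done, Check, Req, Sync, Send, Recv, Load, Hold}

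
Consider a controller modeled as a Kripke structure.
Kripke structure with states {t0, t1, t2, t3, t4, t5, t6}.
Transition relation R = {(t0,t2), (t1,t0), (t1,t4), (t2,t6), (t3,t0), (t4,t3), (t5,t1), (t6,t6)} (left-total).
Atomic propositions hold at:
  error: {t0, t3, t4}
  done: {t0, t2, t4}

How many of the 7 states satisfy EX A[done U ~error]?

Sat(~error) = {t1, t2, t5, t6}
A[done U ~error]: least fixpoint, start Z0 = Sat(~error) = {t1, t2, t5, t6}, add states in Sat(done) with every successor in Z. Z1 = {t0, t1, t2, t5, t6}; fixed.
Sat(A[done U ~error]) = {t0, t1, t2, t5, t6}
Sat(EX A[done U ~error]) = {s : some successor in {t0, t1, t2, t5, t6}} = {t0, t1, t2, t3, t5, t6}
|Sat(EX A[done U ~error])| = |{t0, t1, t2, t3, t5, t6}| = 6.

6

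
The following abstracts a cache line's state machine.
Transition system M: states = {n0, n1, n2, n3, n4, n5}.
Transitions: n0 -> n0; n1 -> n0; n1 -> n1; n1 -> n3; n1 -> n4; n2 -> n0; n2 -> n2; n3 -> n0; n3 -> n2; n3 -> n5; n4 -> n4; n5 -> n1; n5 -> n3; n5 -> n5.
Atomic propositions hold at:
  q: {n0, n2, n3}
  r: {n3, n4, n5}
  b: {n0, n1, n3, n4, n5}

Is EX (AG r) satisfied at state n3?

No

AG r: greatest fixpoint, start Z0 = {n3, n4, n5}, keep only states in Sat with every successor in Z. Z1 = {n4}; fixed.
Sat(AG r) = {n4}
Sat(EX (AG r)) = {s : some successor in {n4}} = {n1, n4}
n3 ∉ Sat(EX (AG r)) = {n1, n4}, so the formula does not hold at n3.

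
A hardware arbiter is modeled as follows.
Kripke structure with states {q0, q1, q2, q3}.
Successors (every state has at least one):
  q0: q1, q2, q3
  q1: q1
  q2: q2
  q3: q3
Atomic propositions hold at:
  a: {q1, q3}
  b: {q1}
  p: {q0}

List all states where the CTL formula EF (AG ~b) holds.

Sat(~b) = {q0, q2, q3}
AG ~b: greatest fixpoint, start Z0 = {q0, q2, q3}, keep only states in Sat with every successor in Z. Z1 = {q2, q3}; fixed.
Sat(AG ~b) = {q2, q3}
EF (AG ~b): least fixpoint, start Z0 = {q2, q3}, add states with some successor in Z. Z1 = {q0, q2, q3}; fixed.
Sat(EF (AG ~b)) = {q0, q2, q3}

{q0, q2, q3}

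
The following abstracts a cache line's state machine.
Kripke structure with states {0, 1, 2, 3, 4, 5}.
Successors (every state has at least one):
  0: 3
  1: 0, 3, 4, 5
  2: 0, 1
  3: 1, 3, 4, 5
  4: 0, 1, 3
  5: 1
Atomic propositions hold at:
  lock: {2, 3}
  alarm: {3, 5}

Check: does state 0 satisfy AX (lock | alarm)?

Yes

Sat(lock | alarm) = {2, 3, 5}
Sat(AX (lock | alarm)) = {s : every successor in {2, 3, 5}} = {0}
0 ∈ Sat(AX (lock | alarm)) = {0}, so the formula holds at 0.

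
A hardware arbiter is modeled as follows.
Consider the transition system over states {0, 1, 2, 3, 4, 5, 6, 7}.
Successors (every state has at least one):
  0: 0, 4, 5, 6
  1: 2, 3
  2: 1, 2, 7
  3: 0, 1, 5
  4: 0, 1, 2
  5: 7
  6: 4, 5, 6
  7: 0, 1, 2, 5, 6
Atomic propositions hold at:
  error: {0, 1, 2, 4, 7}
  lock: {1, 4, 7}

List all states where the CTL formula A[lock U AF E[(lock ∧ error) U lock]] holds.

{1, 4, 5, 7}

Sat(lock ∧ error) = {1, 4, 7}
E[(lock ∧ error) U lock]: least fixpoint, start Z0 = Sat(lock) = {1, 4, 7}, add states in Sat(lock ∧ error) with some successor in Z. Already a fixed point.
Sat(E[(lock ∧ error) U lock]) = {1, 4, 7}
AF E[(lock ∧ error) U lock]: least fixpoint, start Z0 = {1, 4, 7}, add states with every successor in Z. Z1 = {1, 4, 5, 7}; fixed.
Sat(AF E[(lock ∧ error) U lock]) = {1, 4, 5, 7}
A[lock U AF E[(lock ∧ error) U lock]]: least fixpoint, start Z0 = Sat(AF E[(lock ∧ error) U lock]) = {1, 4, 5, 7}, add states in Sat(lock) with every successor in Z. Already a fixed point.
Sat(A[lock U AF E[(lock ∧ error) U lock]]) = {1, 4, 5, 7}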